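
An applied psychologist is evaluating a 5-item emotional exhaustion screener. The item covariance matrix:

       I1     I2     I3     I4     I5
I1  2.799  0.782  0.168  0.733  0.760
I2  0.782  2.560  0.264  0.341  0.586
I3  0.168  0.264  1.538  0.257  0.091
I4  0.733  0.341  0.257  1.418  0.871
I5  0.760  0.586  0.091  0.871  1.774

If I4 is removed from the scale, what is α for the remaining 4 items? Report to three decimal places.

α = 0.506

Remaining items: I1, I2, I3, I5 (k = 4).
Σσᵢ² = 2.799 + 2.560 + 1.538 + 1.774 = 8.671
σ²_T = 8.671 + 2 × 2.651 = 13.973
α (item deleted) = (4/3)·(1 − 8.671/13.973) = 0.506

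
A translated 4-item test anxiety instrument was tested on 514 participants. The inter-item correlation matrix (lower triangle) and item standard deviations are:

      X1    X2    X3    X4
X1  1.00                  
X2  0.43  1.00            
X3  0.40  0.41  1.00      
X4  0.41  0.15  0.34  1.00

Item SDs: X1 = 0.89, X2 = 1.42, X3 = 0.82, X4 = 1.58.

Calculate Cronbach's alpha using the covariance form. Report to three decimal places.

α = 0.629

Σσ²ᵢ = 0.89² + 1.42² + 0.82² + 1.58² = 5.9773
Covariances σ_ij = r_ij · s_i · s_j:
  σ(X1,X2) = 0.43 × 0.89 × 1.42 = 0.5434
  σ(X1,X3) = 0.40 × 0.89 × 0.82 = 0.2919
  σ(X1,X4) = 0.41 × 0.89 × 1.58 = 0.5765
  σ(X2,X3) = 0.41 × 1.42 × 0.82 = 0.4774
  σ(X2,X4) = 0.15 × 1.42 × 1.58 = 0.3365
  σ(X3,X4) = 0.34 × 0.82 × 1.58 = 0.4405
σ²_T = Σσ²ᵢ + 2·Σσ_ij = 5.9773 + 2 × 2.6662 = 11.3097
α = (4/3)·(1 − 5.9773/11.3097) = 0.629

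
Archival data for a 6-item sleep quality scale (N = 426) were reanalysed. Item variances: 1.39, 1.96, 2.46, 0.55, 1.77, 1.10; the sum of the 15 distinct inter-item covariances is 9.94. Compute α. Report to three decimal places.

ΣVar(i) = 1.39 + 1.96 + 2.46 + 0.55 + 1.77 + 1.10 = 9.23
Sum of distinct covariances = 9.94
σ²_T = ΣVar(i) + 2·Σcov = 9.23 + 2 × 9.94 = 29.11
α = (6/5)·(1 − 9.23/29.11) = 0.820

α = 0.820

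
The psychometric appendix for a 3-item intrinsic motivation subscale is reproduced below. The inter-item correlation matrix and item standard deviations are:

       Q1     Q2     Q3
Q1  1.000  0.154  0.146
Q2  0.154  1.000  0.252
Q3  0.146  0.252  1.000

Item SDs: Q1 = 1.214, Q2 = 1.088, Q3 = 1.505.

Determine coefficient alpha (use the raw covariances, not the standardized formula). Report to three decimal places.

coefficient alpha = 0.396

Σσ²ᵢ = 1.214² + 1.088² + 1.505² = 4.9226
Covariances σ_ij = r_ij · s_i · s_j:
  σ(Q1,Q2) = 0.154 × 1.214 × 1.088 = 0.2034
  σ(Q1,Q3) = 0.146 × 1.214 × 1.505 = 0.2668
  σ(Q2,Q3) = 0.252 × 1.088 × 1.505 = 0.4126
σ²_T = Σσ²ᵢ + 2·Σσ_ij = 4.9226 + 2 × 0.8828 = 6.6882
α = (3/2)·(1 − 4.9226/6.6882) = 0.396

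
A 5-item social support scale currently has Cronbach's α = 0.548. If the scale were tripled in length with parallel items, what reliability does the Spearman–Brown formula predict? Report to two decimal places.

Length factor m = 3
α' = m·α / (1 + (m−1)·α)
   = 3 × 0.548 / (1 + (3 − 1) × 0.548)
   = 1.6440 / 2.0960 = 0.78

predicted reliability = 0.78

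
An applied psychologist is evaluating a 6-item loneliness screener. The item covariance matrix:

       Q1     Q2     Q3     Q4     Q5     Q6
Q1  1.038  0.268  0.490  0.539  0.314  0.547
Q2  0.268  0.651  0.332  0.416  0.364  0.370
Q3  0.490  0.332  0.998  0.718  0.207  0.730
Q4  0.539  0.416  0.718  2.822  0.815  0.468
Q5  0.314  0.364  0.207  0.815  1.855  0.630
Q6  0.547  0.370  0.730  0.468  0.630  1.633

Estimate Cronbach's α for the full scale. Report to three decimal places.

Σσᵢ² = 1.038 + 0.651 + 0.998 + 2.822 + 1.855 + 1.633 = 8.997
Sum of off-diagonal covariances = 7.208
σ²_total = 8.997 + 2 × 7.208 = 23.413
α = (k/(k−1))·(1 − Σσᵢ²/σ²_total) = (6/5)·(1 − 8.997/23.413) = 0.739

Cronbach's α = 0.739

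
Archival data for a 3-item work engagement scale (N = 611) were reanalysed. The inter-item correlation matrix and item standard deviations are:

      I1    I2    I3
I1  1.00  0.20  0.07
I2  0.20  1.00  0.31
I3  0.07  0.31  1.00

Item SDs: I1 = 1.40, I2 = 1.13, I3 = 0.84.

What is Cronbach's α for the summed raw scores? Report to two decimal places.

Σσ²ᵢ = 1.40² + 1.13² + 0.84² = 3.9425
Covariances σ_ij = r_ij · s_i · s_j:
  σ(I1,I2) = 0.20 × 1.40 × 1.13 = 0.3164
  σ(I1,I3) = 0.07 × 1.40 × 0.84 = 0.0823
  σ(I2,I3) = 0.31 × 1.13 × 0.84 = 0.2943
σ²_T = Σσ²ᵢ + 2·Σσ_ij = 3.9425 + 2 × 0.6930 = 5.3285
α = (3/2)·(1 − 3.9425/5.3285) = 0.39

Cronbach's α = 0.39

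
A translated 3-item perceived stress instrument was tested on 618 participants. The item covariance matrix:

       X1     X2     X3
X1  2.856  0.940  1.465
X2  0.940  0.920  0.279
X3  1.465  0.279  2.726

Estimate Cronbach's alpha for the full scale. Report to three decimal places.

Σσ²ᵢ = 2.856 + 0.920 + 2.726 = 6.502
Sum of off-diagonal covariances = 2.684
Var(T) = 6.502 + 2 × 2.684 = 11.870
α = (k/(k−1))·(1 − Σσ²ᵢ/Var(T)) = (3/2)·(1 − 6.502/11.870) = 0.678

Cronbach's alpha = 0.678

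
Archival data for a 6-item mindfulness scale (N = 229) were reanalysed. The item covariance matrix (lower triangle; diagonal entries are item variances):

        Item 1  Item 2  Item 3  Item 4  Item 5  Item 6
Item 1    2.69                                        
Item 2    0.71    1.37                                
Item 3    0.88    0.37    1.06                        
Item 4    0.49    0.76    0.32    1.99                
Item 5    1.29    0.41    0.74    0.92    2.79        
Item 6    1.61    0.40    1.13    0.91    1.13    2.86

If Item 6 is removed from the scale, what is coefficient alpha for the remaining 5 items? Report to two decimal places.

coefficient alpha = 0.73

Remaining items: Item 1, Item 2, Item 3, Item 4, Item 5 (k = 5).
Σσᵢ² = 2.69 + 1.37 + 1.06 + 1.99 + 2.79 = 9.90
total variance = 9.90 + 2 × 6.89 = 23.68
α (item deleted) = (5/4)·(1 − 9.90/23.68) = 0.73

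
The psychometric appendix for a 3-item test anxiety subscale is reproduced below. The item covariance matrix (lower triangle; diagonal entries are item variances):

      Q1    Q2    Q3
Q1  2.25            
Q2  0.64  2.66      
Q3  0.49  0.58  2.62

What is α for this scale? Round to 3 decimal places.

ΣVar(i) = 2.25 + 2.66 + 2.62 = 7.53
Σ_{i<j} σ_ij = 1.71
Var(T) = 7.53 + 2 × 1.71 = 10.95
α = (k/(k−1))·(1 − ΣVar(i)/Var(T)) = (3/2)·(1 − 7.53/10.95) = 0.468

α = 0.468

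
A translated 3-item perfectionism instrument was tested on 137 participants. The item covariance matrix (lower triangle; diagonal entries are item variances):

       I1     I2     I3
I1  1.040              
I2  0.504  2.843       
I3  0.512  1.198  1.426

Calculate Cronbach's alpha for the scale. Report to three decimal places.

Cronbach's alpha = 0.682

Σσᵢ² = 1.040 + 2.843 + 1.426 = 5.309
Σ_{i<j} σ_ij = 2.214
total variance = 5.309 + 2 × 2.214 = 9.737
α = (k/(k−1))·(1 − Σσᵢ²/total variance) = (3/2)·(1 − 5.309/9.737) = 0.682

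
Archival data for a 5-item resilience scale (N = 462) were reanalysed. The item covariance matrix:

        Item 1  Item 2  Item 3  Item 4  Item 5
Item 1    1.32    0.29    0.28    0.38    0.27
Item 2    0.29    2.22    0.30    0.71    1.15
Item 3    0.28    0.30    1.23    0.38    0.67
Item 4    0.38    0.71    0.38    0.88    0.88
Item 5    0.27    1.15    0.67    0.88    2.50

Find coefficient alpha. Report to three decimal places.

Σσ²ᵢ = 1.32 + 2.22 + 1.23 + 0.88 + 2.50 = 8.15
Sum of off-diagonal covariances = 5.31
total variance = 8.15 + 2 × 5.31 = 18.77
α = (k/(k−1))·(1 − Σσ²ᵢ/total variance) = (5/4)·(1 − 8.15/18.77) = 0.707

α = 0.707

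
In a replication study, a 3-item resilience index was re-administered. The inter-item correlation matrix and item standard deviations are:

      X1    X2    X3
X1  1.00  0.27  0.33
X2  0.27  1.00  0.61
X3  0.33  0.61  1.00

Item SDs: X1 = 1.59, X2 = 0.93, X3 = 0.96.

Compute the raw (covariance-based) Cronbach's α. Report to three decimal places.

Σσ²ᵢ = 1.59² + 0.93² + 0.96² = 4.3146
Covariances σ_ij = r_ij · s_i · s_j:
  σ(X1,X2) = 0.27 × 1.59 × 0.93 = 0.3992
  σ(X1,X3) = 0.33 × 1.59 × 0.96 = 0.5037
  σ(X2,X3) = 0.61 × 0.93 × 0.96 = 0.5446
σ²_T = Σσ²ᵢ + 2·Σσ_ij = 4.3146 + 2 × 1.4475 = 7.2096
α = (3/2)·(1 − 4.3146/7.2096) = 0.602

α = 0.602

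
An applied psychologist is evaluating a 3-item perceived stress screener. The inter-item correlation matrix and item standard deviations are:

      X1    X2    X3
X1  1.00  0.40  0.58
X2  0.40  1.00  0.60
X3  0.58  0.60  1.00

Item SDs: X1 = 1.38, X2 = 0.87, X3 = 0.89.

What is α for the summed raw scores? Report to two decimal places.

α = 0.73

Σσ²ᵢ = 1.38² + 0.87² + 0.89² = 3.4534
Covariances σ_ij = r_ij · s_i · s_j:
  σ(X1,X2) = 0.40 × 1.38 × 0.87 = 0.4802
  σ(X1,X3) = 0.58 × 1.38 × 0.89 = 0.7124
  σ(X2,X3) = 0.60 × 0.87 × 0.89 = 0.4646
σ²_T = Σσ²ᵢ + 2·Σσ_ij = 3.4534 + 2 × 1.6572 = 6.7678
α = (3/2)·(1 − 3.4534/6.7678) = 0.73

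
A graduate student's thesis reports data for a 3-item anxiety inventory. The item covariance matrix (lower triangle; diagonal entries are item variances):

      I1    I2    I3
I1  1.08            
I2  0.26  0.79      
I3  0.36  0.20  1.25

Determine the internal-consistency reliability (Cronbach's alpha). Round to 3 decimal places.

α = 0.517

ΣVar(i) = 1.08 + 0.79 + 1.25 = 3.12
Σ_{i<j} σ_ij = 0.82
σ²_T = 3.12 + 2 × 0.82 = 4.76
α = (k/(k−1))·(1 − ΣVar(i)/σ²_T) = (3/2)·(1 − 3.12/4.76) = 0.517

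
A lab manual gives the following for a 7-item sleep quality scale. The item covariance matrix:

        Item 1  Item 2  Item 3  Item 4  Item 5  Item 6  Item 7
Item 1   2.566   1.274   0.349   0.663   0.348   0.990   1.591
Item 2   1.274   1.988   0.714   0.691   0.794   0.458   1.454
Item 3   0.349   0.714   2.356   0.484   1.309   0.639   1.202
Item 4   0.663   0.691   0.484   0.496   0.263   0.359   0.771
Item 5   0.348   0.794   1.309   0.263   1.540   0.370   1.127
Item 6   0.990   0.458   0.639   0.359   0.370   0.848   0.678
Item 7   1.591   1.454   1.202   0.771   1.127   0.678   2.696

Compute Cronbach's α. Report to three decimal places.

α = 0.847

ΣVar(i) = 2.566 + 1.988 + 2.356 + 0.496 + 1.540 + 0.848 + 2.696 = 12.490
Sum of the distinct covariances = 16.528
Var(T) = 12.490 + 2 × 16.528 = 45.546
α = (k/(k−1))·(1 − ΣVar(i)/Var(T)) = (7/6)·(1 − 12.490/45.546) = 0.847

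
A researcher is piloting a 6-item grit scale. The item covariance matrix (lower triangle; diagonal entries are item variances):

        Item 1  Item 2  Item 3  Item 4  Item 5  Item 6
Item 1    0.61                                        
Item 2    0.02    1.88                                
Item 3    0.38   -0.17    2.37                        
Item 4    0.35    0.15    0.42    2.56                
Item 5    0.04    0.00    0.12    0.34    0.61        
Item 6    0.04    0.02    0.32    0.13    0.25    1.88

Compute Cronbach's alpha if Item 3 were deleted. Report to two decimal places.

α = 0.33

Remaining items: Item 1, Item 2, Item 4, Item 5, Item 6 (k = 5).
ΣVar(i) = 0.61 + 1.88 + 2.56 + 0.61 + 1.88 = 7.54
σ²_total = 7.54 + 2 × 1.34 = 10.22
α (item deleted) = (5/4)·(1 − 7.54/10.22) = 0.33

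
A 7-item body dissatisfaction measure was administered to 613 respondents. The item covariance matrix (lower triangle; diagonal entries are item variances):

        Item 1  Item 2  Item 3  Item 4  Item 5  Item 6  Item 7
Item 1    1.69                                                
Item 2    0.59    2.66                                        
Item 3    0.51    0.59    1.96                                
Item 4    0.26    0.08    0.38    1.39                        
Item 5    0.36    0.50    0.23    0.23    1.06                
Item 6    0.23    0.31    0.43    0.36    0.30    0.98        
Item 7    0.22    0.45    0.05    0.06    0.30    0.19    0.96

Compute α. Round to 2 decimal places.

Σσᵢ² = 1.69 + 2.66 + 1.96 + 1.39 + 1.06 + 0.98 + 0.96 = 10.70
Sum of the distinct covariances = 6.63
Var(T) = 10.70 + 2 × 6.63 = 23.96
α = (k/(k−1))·(1 − Σσᵢ²/Var(T)) = (7/6)·(1 − 10.70/23.96) = 0.65

α = 0.65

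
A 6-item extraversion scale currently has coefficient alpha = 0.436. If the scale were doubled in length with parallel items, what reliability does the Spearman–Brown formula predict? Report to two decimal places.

Length factor m = 2
α' = m·α / (1 + (m−1)·α)
   = 2 × 0.436 / (1 + (2 − 1) × 0.436)
   = 0.8720 / 1.4360 = 0.61

predicted reliability = 0.61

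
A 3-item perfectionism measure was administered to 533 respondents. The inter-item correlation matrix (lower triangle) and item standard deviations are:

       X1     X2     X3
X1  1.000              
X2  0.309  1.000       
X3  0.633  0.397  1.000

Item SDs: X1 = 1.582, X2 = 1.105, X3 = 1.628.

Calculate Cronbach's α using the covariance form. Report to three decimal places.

Cronbach's α = 0.713

Σσ²ᵢ = 1.582² + 1.105² + 1.628² = 6.3741
Covariances σ_ij = r_ij · s_i · s_j:
  σ(X1,X2) = 0.309 × 1.582 × 1.105 = 0.5402
  σ(X1,X3) = 0.633 × 1.582 × 1.628 = 1.6303
  σ(X2,X3) = 0.397 × 1.105 × 1.628 = 0.7142
σ²_T = Σσ²ᵢ + 2·Σσ_ij = 6.3741 + 2 × 2.8847 = 12.1435
α = (3/2)·(1 − 6.3741/12.1435) = 0.713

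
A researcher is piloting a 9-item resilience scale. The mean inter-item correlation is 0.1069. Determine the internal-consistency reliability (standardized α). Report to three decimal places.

Standardized α = k·r̄ / (1 + (k−1)·r̄) = 9 × 0.1069 / (1 + 8 × 0.1069)
  = 0.9621 / 1.8552 = 0.519

α = 0.519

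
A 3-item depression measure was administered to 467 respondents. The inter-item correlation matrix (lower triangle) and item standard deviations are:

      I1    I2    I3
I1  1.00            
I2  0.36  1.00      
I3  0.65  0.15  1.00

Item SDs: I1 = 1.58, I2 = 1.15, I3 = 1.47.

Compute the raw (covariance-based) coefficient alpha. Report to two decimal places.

α = 0.67

Σσ²ᵢ = 1.58² + 1.15² + 1.47² = 5.9798
Covariances σ_ij = r_ij · s_i · s_j:
  σ(I1,I2) = 0.36 × 1.58 × 1.15 = 0.6541
  σ(I1,I3) = 0.65 × 1.58 × 1.47 = 1.5097
  σ(I2,I3) = 0.15 × 1.15 × 1.47 = 0.2536
σ²_T = Σσ²ᵢ + 2·Σσ_ij = 5.9798 + 2 × 2.4174 = 10.8146
α = (3/2)·(1 − 5.9798/10.8146) = 0.67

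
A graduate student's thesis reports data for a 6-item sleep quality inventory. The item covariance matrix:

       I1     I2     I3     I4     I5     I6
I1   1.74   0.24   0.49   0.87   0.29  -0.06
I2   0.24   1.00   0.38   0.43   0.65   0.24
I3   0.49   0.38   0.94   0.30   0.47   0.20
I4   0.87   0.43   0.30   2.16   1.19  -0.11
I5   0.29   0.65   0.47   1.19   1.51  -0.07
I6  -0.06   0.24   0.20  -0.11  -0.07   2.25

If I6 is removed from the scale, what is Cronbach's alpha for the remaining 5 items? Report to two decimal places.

α = 0.74

Remaining items: I1, I2, I3, I4, I5 (k = 5).
sum of item variances = 1.74 + 1.00 + 0.94 + 2.16 + 1.51 = 7.35
total variance = 7.35 + 2 × 5.31 = 17.97
α (item deleted) = (5/4)·(1 − 7.35/17.97) = 0.74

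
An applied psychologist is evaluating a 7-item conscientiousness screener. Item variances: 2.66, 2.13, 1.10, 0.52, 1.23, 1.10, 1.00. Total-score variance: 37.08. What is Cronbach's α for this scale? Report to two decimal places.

ΣVar(i) = 2.66 + 2.13 + 1.10 + 0.52 + 1.23 + 1.10 + 1.00 = 9.74
α = (k/(k−1))·(1 − ΣVar(i)/σ²_T) = (7/6)·(1 − 9.74/37.08) = 0.86

Cronbach's α = 0.86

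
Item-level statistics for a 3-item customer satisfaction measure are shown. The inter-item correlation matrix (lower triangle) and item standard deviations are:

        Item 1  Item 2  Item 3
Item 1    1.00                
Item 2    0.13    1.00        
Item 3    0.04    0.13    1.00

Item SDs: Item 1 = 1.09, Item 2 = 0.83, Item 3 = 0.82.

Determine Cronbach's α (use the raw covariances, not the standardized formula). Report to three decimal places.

Σσ²ᵢ = 1.09² + 0.83² + 0.82² = 2.5494
Covariances σ_ij = r_ij · s_i · s_j:
  σ(Item 1,Item 2) = 0.13 × 1.09 × 0.83 = 0.1176
  σ(Item 1,Item 3) = 0.04 × 1.09 × 0.82 = 0.0358
  σ(Item 2,Item 3) = 0.13 × 0.83 × 0.82 = 0.0885
σ²_T = Σσ²ᵢ + 2·Σσ_ij = 2.5494 + 2 × 0.2419 = 3.0332
α = (3/2)·(1 − 2.5494/3.0332) = 0.239

α = 0.239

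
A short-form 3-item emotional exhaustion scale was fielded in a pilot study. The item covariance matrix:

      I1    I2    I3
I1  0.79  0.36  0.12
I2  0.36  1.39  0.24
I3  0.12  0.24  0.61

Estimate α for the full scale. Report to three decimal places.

Σσ²ᵢ = 0.79 + 1.39 + 0.61 = 2.79
Sum of off-diagonal covariances = 0.72
Var(T) = 2.79 + 2 × 0.72 = 4.23
α = (k/(k−1))·(1 − Σσ²ᵢ/Var(T)) = (3/2)·(1 − 2.79/4.23) = 0.511

α = 0.511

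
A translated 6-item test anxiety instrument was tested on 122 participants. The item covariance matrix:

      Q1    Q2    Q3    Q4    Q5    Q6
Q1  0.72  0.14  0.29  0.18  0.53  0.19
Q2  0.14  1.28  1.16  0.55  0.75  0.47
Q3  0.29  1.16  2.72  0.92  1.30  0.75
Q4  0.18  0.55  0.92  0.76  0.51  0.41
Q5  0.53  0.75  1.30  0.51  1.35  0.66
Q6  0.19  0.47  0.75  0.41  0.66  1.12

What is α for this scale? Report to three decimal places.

sum of item variances = 0.72 + 1.28 + 2.72 + 0.76 + 1.35 + 1.12 = 7.95
Sum of the distinct covariances = 8.81
σ²_T = 7.95 + 2 × 8.81 = 25.57
α = (k/(k−1))·(1 − sum of item variances/σ²_T) = (6/5)·(1 − 7.95/25.57) = 0.827

α = 0.827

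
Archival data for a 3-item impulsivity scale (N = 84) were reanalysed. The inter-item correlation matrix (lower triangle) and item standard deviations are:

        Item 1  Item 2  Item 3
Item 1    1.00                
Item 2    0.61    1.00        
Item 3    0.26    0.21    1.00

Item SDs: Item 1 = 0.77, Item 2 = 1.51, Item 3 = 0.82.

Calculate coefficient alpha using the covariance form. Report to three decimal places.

Σσ²ᵢ = 0.77² + 1.51² + 0.82² = 3.5454
Covariances σ_ij = r_ij · s_i · s_j:
  σ(Item 1,Item 2) = 0.61 × 0.77 × 1.51 = 0.7092
  σ(Item 1,Item 3) = 0.26 × 0.77 × 0.82 = 0.1642
  σ(Item 2,Item 3) = 0.21 × 1.51 × 0.82 = 0.2600
σ²_T = Σσ²ᵢ + 2·Σσ_ij = 3.5454 + 2 × 1.1334 = 5.8122
α = (3/2)·(1 − 3.5454/5.8122) = 0.585

α = 0.585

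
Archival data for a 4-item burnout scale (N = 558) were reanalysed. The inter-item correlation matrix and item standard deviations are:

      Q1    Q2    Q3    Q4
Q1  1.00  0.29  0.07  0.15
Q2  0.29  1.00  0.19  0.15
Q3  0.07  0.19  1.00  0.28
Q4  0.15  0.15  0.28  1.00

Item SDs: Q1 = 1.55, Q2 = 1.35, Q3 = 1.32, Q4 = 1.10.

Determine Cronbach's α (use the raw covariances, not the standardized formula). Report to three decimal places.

Σσ²ᵢ = 1.55² + 1.35² + 1.32² + 1.10² = 7.1774
Covariances σ_ij = r_ij · s_i · s_j:
  σ(Q1,Q2) = 0.29 × 1.55 × 1.35 = 0.6068
  σ(Q1,Q3) = 0.07 × 1.55 × 1.32 = 0.1432
  σ(Q1,Q4) = 0.15 × 1.55 × 1.10 = 0.2557
  σ(Q2,Q3) = 0.19 × 1.35 × 1.32 = 0.3386
  σ(Q2,Q4) = 0.15 × 1.35 × 1.10 = 0.2228
  σ(Q3,Q4) = 0.28 × 1.32 × 1.10 = 0.4066
σ²_T = Σσ²ᵢ + 2·Σσ_ij = 7.1774 + 2 × 1.9737 = 11.1248
α = (4/3)·(1 − 7.1774/11.1248) = 0.473

Cronbach's α = 0.473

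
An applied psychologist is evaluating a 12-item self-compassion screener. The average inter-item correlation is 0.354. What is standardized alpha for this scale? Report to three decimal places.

Standardized α = k·r̄ / (1 + (k−1)·r̄) = 12 × 0.354 / (1 + 11 × 0.354)
  = 4.2480 / 4.8940 = 0.868

standardized alpha = 0.868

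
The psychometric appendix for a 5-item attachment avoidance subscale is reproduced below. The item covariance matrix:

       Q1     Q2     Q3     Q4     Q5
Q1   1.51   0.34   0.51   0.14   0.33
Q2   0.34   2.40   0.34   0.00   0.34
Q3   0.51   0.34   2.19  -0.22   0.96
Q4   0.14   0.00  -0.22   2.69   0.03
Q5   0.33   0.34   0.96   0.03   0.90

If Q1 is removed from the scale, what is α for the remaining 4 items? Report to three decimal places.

α = 0.349

Remaining items: Q2, Q3, Q4, Q5 (k = 4).
ΣVar(i) = 2.40 + 2.19 + 2.69 + 0.90 = 8.18
σ²_total = 8.18 + 2 × 1.45 = 11.08
α (item deleted) = (4/3)·(1 − 8.18/11.08) = 0.349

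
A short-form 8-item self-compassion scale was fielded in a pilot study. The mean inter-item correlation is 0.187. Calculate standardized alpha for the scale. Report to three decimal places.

standardized alpha = 0.648

Standardized α = k·r̄ / (1 + (k−1)·r̄) = 8 × 0.187 / (1 + 7 × 0.187)
  = 1.4960 / 2.3090 = 0.648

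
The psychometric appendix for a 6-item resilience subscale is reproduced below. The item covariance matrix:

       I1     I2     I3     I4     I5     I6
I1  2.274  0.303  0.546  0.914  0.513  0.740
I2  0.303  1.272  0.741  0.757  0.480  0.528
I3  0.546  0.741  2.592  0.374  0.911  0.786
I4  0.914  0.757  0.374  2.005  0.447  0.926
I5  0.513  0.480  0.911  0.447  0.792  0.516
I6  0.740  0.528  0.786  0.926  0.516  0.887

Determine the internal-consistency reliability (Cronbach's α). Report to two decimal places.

Cronbach's α = 0.79

sum of item variances = 2.274 + 1.272 + 2.592 + 2.005 + 0.792 + 0.887 = 9.822
Sum of the distinct covariances = 9.482
σ²_total = 9.822 + 2 × 9.482 = 28.786
α = (k/(k−1))·(1 − sum of item variances/σ²_total) = (6/5)·(1 − 9.822/28.786) = 0.79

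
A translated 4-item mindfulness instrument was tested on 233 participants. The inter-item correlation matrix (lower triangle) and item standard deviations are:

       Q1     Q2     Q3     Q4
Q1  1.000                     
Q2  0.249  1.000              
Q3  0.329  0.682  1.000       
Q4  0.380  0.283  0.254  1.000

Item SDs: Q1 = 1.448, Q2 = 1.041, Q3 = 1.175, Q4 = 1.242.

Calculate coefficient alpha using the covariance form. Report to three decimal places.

coefficient alpha = 0.681

Σσ²ᵢ = 1.448² + 1.041² + 1.175² + 1.242² = 6.1036
Covariances σ_ij = r_ij · s_i · s_j:
  σ(Q1,Q2) = 0.249 × 1.448 × 1.041 = 0.3753
  σ(Q1,Q3) = 0.329 × 1.448 × 1.175 = 0.5598
  σ(Q1,Q4) = 0.380 × 1.448 × 1.242 = 0.6834
  σ(Q2,Q3) = 0.682 × 1.041 × 1.175 = 0.8342
  σ(Q2,Q4) = 0.283 × 1.041 × 1.242 = 0.3659
  σ(Q3,Q4) = 0.254 × 1.175 × 1.242 = 0.3707
σ²_T = Σσ²ᵢ + 2·Σσ_ij = 6.1036 + 2 × 3.1893 = 12.4822
α = (4/3)·(1 − 6.1036/12.4822) = 0.681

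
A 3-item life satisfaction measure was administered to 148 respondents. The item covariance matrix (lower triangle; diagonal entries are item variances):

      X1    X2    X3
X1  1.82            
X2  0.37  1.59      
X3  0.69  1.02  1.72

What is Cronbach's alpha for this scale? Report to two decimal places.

sum of item variances = 1.82 + 1.59 + 1.72 = 5.13
Σ_{i<j} σ_ij = 2.08
σ²_total = 5.13 + 2 × 2.08 = 9.29
α = (k/(k−1))·(1 − sum of item variances/σ²_total) = (3/2)·(1 − 5.13/9.29) = 0.67

Cronbach's alpha = 0.67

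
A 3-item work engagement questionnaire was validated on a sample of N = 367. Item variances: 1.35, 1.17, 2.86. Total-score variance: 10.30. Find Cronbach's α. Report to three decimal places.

α = 0.717

ΣVar(i) = 1.35 + 1.17 + 2.86 = 5.38
α = (k/(k−1))·(1 − ΣVar(i)/total variance) = (3/2)·(1 − 5.38/10.30) = 0.717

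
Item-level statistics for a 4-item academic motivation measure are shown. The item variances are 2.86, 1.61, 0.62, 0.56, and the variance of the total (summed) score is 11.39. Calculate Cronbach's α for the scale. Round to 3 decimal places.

sum of item variances = 2.86 + 1.61 + 0.62 + 0.56 = 5.65
α = (k/(k−1))·(1 − sum of item variances/σ²_total) = (4/3)·(1 − 5.65/11.39) = 0.672

Cronbach's α = 0.672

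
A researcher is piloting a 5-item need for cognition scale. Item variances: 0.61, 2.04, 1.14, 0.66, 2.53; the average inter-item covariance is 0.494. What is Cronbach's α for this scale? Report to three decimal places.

α = 0.733

Σσᵢ² = 0.61 + 2.04 + 1.14 + 0.66 + 2.53 = 6.98
Sum of the 10 distinct covariances = 10 × 0.494 = 4.940
σ²_total = Σσᵢ² + 2·Σcov = 6.98 + 2 × 4.940 = 16.860
α = (5/4)·(1 − 6.98/16.860) = 0.733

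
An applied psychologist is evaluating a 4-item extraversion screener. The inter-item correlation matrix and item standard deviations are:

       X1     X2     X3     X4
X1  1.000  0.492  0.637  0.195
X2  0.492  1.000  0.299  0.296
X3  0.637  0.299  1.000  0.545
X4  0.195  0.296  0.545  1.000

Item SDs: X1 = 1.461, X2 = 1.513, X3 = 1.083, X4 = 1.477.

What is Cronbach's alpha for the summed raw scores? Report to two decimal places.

Cronbach's alpha = 0.72

Σσ²ᵢ = 1.461² + 1.513² + 1.083² + 1.477² = 7.7781
Covariances σ_ij = r_ij · s_i · s_j:
  σ(X1,X2) = 0.492 × 1.461 × 1.513 = 1.0876
  σ(X1,X3) = 0.637 × 1.461 × 1.083 = 1.0079
  σ(X1,X4) = 0.195 × 1.461 × 1.477 = 0.4208
  σ(X2,X3) = 0.299 × 1.513 × 1.083 = 0.4899
  σ(X2,X4) = 0.296 × 1.513 × 1.477 = 0.6615
  σ(X3,X4) = 0.545 × 1.083 × 1.477 = 0.8718
σ²_T = Σσ²ᵢ + 2·Σσ_ij = 7.7781 + 2 × 4.5395 = 16.8571
α = (4/3)·(1 − 7.7781/16.8571) = 0.72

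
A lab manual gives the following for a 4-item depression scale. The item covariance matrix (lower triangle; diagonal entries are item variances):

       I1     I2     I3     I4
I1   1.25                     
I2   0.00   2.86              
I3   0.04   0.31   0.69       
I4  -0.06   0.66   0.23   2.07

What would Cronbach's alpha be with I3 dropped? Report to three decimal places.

Cronbach's alpha = 0.244

Remaining items: I1, I2, I4 (k = 3).
ΣVar(i) = 1.25 + 2.86 + 2.07 = 6.18
σ²_total = 6.18 + 2 × 0.60 = 7.38
α (item deleted) = (3/2)·(1 − 6.18/7.38) = 0.244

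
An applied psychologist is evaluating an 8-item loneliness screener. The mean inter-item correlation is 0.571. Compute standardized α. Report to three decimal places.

standardized α = 0.914

Standardized α = k·r̄ / (1 + (k−1)·r̄) = 8 × 0.571 / (1 + 7 × 0.571)
  = 4.5680 / 4.9970 = 0.914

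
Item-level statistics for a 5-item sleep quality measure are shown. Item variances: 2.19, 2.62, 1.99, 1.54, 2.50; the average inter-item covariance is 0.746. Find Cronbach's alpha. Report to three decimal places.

sum of item variances = 2.19 + 2.62 + 1.99 + 1.54 + 2.50 = 10.84
Sum of the 10 distinct covariances = 10 × 0.746 = 7.460
σ²_total = sum of item variances + 2·Σcov = 10.84 + 2 × 7.460 = 25.760
α = (5/4)·(1 − 10.84/25.760) = 0.724

α = 0.724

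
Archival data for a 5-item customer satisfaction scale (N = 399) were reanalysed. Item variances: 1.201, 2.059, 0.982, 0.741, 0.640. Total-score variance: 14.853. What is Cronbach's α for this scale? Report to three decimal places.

Cronbach's α = 0.777

Σσᵢ² = 1.201 + 2.059 + 0.982 + 0.741 + 0.640 = 5.623
α = (k/(k−1))·(1 − Σσᵢ²/total variance) = (5/4)·(1 − 5.623/14.853) = 0.777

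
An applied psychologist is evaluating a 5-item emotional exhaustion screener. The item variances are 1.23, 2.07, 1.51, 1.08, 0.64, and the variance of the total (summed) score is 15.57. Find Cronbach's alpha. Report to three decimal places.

Cronbach's alpha = 0.726

sum of item variances = 1.23 + 2.07 + 1.51 + 1.08 + 0.64 = 6.53
α = (k/(k−1))·(1 − sum of item variances/Var(T)) = (5/4)·(1 − 6.53/15.57) = 0.726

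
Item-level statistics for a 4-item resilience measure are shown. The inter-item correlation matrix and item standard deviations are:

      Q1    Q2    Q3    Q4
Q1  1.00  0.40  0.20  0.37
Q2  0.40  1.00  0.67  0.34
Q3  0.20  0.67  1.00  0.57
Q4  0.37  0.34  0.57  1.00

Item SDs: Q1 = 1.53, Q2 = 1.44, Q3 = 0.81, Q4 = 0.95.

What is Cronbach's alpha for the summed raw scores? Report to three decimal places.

Σσ²ᵢ = 1.53² + 1.44² + 0.81² + 0.95² = 5.9731
Covariances σ_ij = r_ij · s_i · s_j:
  σ(Q1,Q2) = 0.40 × 1.53 × 1.44 = 0.8813
  σ(Q1,Q3) = 0.20 × 1.53 × 0.81 = 0.2479
  σ(Q1,Q4) = 0.37 × 1.53 × 0.95 = 0.5378
  σ(Q2,Q3) = 0.67 × 1.44 × 0.81 = 0.7815
  σ(Q2,Q4) = 0.34 × 1.44 × 0.95 = 0.4651
  σ(Q3,Q4) = 0.57 × 0.81 × 0.95 = 0.4386
σ²_T = Σσ²ᵢ + 2·Σσ_ij = 5.9731 + 2 × 3.3522 = 12.6775
α = (4/3)·(1 − 5.9731/12.6775) = 0.705

Cronbach's alpha = 0.705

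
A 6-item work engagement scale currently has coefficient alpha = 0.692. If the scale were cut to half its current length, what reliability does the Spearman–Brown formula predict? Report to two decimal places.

predicted reliability = 0.53

Length factor m = 1/2
α' = m·α / (1 − (1−m)·α)
   = 1/2 × 0.692 / (1 − (1 − 1/2) × 0.692)
   = 0.3460 / 0.6540 = 0.53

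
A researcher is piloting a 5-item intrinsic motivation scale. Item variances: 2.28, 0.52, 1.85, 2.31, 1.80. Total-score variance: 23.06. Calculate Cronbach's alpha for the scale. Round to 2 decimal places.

α = 0.78

Σσᵢ² = 2.28 + 0.52 + 1.85 + 2.31 + 1.80 = 8.76
α = (k/(k−1))·(1 − Σσᵢ²/total variance) = (5/4)·(1 − 8.76/23.06) = 0.78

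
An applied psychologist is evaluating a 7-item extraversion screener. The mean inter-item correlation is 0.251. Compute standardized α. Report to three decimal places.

Standardized α = k·r̄ / (1 + (k−1)·r̄) = 7 × 0.251 / (1 + 6 × 0.251)
  = 1.7570 / 2.5060 = 0.701

α = 0.701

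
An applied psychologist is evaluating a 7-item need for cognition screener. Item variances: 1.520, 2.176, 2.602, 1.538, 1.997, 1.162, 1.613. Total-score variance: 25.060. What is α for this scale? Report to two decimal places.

α = 0.58

Σσ²ᵢ = 1.520 + 2.176 + 2.602 + 1.538 + 1.997 + 1.162 + 1.613 = 12.608
α = (k/(k−1))·(1 − Σσ²ᵢ/Var(T)) = (7/6)·(1 − 12.608/25.060) = 0.58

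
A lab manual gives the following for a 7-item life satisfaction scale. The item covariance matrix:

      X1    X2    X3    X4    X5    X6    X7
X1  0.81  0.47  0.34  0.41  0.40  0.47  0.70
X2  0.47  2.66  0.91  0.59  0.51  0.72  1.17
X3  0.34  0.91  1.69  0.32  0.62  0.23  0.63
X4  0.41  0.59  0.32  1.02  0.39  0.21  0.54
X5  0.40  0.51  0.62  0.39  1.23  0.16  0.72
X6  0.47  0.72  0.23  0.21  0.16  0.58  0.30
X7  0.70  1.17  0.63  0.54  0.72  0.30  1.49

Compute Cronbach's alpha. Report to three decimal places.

Cronbach's alpha = 0.811

Σσ²ᵢ = 0.81 + 2.66 + 1.69 + 1.02 + 1.23 + 0.58 + 1.49 = 9.48
Sum of the distinct covariances = 10.81
σ²_T = 9.48 + 2 × 10.81 = 31.10
α = (k/(k−1))·(1 − Σσ²ᵢ/σ²_T) = (7/6)·(1 − 9.48/31.10) = 0.811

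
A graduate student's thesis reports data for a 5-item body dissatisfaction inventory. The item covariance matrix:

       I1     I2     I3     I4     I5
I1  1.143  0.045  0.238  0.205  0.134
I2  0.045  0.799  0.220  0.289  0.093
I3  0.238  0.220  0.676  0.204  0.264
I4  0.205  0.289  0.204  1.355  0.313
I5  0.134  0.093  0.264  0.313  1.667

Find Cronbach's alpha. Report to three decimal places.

Σσ²ᵢ = 1.143 + 0.799 + 0.676 + 1.355 + 1.667 = 5.640
Sum of the distinct covariances = 2.005
Var(T) = 5.640 + 2 × 2.005 = 9.650
α = (k/(k−1))·(1 − Σσ²ᵢ/Var(T)) = (5/4)·(1 − 5.640/9.650) = 0.519

Cronbach's alpha = 0.519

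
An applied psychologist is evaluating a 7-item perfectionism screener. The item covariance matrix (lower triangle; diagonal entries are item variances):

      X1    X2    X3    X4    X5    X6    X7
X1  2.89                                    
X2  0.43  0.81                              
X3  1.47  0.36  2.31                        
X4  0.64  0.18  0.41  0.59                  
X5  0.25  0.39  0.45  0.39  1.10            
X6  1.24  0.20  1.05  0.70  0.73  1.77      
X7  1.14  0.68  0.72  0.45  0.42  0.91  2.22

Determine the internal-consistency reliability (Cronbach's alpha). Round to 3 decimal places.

Σσ²ᵢ = 2.89 + 0.81 + 2.31 + 0.59 + 1.10 + 1.77 + 2.22 = 11.69
Sum of off-diagonal covariances = 13.21
σ²_total = 11.69 + 2 × 13.21 = 38.11
α = (k/(k−1))·(1 − Σσ²ᵢ/σ²_total) = (7/6)·(1 − 11.69/38.11) = 0.809

Cronbach's alpha = 0.809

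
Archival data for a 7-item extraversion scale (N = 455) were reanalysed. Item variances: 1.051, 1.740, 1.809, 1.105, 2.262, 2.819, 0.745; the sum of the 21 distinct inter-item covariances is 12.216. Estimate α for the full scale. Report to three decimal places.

Σσᵢ² = 1.051 + 1.740 + 1.809 + 1.105 + 2.262 + 2.819 + 0.745 = 11.531
Sum of distinct covariances = 12.216
σ²_total = Σσᵢ² + 2·Σcov = 11.531 + 2 × 12.216 = 35.963
α = (7/6)·(1 − 11.531/35.963) = 0.793

α = 0.793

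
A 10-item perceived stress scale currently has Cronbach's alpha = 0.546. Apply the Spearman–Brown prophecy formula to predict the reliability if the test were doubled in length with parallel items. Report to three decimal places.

predicted reliability = 0.706

Length factor m = 2
α' = m·α / (1 + (m−1)·α)
   = 2 × 0.546 / (1 + (2 − 1) × 0.546)
   = 1.0920 / 1.5460 = 0.706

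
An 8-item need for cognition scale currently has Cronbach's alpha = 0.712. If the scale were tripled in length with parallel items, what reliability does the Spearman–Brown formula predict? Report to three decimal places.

Length factor m = 3
α' = m·α / (1 + (m−1)·α)
   = 3 × 0.712 / (1 + (3 − 1) × 0.712)
   = 2.1360 / 2.4240 = 0.881

predicted reliability = 0.881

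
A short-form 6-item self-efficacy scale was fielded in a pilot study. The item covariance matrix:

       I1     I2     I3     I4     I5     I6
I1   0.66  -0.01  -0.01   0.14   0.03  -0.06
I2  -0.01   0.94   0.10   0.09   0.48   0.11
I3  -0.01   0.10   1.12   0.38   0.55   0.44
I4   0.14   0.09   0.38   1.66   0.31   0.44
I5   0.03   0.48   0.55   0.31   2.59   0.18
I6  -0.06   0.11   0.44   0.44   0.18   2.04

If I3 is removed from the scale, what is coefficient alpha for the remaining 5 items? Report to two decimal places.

coefficient alpha = 0.38

Remaining items: I1, I2, I4, I5, I6 (k = 5).
ΣVar(i) = 0.66 + 0.94 + 1.66 + 2.59 + 2.04 = 7.89
σ²_T = 7.89 + 2 × 1.71 = 11.31
α (item deleted) = (5/4)·(1 − 7.89/11.31) = 0.38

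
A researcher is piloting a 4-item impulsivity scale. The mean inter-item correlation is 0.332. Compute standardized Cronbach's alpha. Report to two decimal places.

Standardized α = k·r̄ / (1 + (k−1)·r̄) = 4 × 0.332 / (1 + 3 × 0.332)
  = 1.3280 / 1.9960 = 0.67

standardized Cronbach's alpha = 0.67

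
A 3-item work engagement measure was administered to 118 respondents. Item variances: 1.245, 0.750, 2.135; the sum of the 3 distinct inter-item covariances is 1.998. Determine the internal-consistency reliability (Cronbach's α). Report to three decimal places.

Σσ²ᵢ = 1.245 + 0.750 + 2.135 = 4.130
Sum of distinct covariances = 1.998
σ²_T = Σσ²ᵢ + 2·Σcov = 4.130 + 2 × 1.998 = 8.126
α = (3/2)·(1 − 4.130/8.126) = 0.738

Cronbach's α = 0.738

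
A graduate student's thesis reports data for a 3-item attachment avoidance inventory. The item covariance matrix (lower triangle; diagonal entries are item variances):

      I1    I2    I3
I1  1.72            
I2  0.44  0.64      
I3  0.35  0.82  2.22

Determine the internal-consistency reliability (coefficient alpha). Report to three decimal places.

α = 0.619

Σσ²ᵢ = 1.72 + 0.64 + 2.22 = 4.58
Sum of the distinct covariances = 1.61
total variance = 4.58 + 2 × 1.61 = 7.80
α = (k/(k−1))·(1 − Σσ²ᵢ/total variance) = (3/2)·(1 − 4.58/7.80) = 0.619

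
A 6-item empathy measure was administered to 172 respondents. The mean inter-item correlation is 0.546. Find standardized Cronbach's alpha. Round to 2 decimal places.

α = 0.88

Standardized α = k·r̄ / (1 + (k−1)·r̄) = 6 × 0.546 / (1 + 5 × 0.546)
  = 3.2760 / 3.7300 = 0.88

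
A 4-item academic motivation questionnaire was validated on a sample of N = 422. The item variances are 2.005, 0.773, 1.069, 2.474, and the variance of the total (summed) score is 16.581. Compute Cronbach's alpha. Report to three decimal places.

Σσ²ᵢ = 2.005 + 0.773 + 1.069 + 2.474 = 6.321
α = (k/(k−1))·(1 − Σσ²ᵢ/σ²_T) = (4/3)·(1 − 6.321/16.581) = 0.825

α = 0.825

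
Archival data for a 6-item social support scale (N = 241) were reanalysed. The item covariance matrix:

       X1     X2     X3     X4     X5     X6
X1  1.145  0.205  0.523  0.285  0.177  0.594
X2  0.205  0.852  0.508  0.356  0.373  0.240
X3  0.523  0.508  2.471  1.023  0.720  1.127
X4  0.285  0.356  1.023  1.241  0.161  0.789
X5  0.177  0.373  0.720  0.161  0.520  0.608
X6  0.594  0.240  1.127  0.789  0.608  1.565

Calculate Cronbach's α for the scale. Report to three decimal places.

ΣVar(i) = 1.145 + 0.852 + 2.471 + 1.241 + 0.520 + 1.565 = 7.794
Σ_{i<j} σ_ij = 7.689
total variance = 7.794 + 2 × 7.689 = 23.172
α = (k/(k−1))·(1 − ΣVar(i)/total variance) = (6/5)·(1 − 7.794/23.172) = 0.796

α = 0.796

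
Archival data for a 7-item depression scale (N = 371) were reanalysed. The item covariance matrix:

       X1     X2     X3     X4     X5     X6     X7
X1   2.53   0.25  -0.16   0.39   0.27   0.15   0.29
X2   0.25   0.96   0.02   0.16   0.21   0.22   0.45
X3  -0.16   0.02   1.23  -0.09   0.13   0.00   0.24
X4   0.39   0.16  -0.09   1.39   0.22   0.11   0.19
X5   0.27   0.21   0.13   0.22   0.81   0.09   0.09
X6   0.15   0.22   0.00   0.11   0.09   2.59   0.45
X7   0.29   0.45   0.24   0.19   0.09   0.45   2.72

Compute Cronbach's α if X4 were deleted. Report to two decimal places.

Cronbach's α = 0.40

Remaining items: X1, X2, X3, X5, X6, X7 (k = 6).
Σσᵢ² = 2.53 + 0.96 + 1.23 + 0.81 + 2.59 + 2.72 = 10.84
Var(T) = 10.84 + 2 × 2.70 = 16.24
α (item deleted) = (6/5)·(1 − 10.84/16.24) = 0.40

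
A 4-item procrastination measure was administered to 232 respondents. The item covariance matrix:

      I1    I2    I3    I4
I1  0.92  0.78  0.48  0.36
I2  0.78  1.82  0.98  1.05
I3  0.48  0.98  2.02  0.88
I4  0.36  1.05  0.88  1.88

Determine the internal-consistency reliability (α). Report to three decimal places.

sum of item variances = 0.92 + 1.82 + 2.02 + 1.88 = 6.64
Sum of the distinct covariances = 4.53
total variance = 6.64 + 2 × 4.53 = 15.70
α = (k/(k−1))·(1 − sum of item variances/total variance) = (4/3)·(1 − 6.64/15.70) = 0.769

α = 0.769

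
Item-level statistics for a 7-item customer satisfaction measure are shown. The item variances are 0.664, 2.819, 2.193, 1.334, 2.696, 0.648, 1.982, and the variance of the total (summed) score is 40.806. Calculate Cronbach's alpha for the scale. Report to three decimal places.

Cronbach's alpha = 0.814

sum of item variances = 0.664 + 2.819 + 2.193 + 1.334 + 2.696 + 0.648 + 1.982 = 12.336
α = (k/(k−1))·(1 − sum of item variances/σ²_T) = (7/6)·(1 − 12.336/40.806) = 0.814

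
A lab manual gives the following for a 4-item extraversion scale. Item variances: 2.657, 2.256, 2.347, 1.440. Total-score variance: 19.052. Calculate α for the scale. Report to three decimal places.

sum of item variances = 2.657 + 2.256 + 2.347 + 1.440 = 8.700
α = (k/(k−1))·(1 − sum of item variances/total variance) = (4/3)·(1 − 8.700/19.052) = 0.724

α = 0.724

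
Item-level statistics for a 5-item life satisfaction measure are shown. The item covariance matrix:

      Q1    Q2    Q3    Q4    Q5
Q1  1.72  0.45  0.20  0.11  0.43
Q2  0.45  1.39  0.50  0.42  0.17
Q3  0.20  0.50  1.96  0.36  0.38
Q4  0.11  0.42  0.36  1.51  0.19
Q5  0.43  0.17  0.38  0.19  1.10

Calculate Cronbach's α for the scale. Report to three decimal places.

α = 0.569

sum of item variances = 1.72 + 1.39 + 1.96 + 1.51 + 1.10 = 7.68
Sum of off-diagonal covariances = 3.21
σ²_T = 7.68 + 2 × 3.21 = 14.10
α = (k/(k−1))·(1 − sum of item variances/σ²_T) = (5/4)·(1 − 7.68/14.10) = 0.569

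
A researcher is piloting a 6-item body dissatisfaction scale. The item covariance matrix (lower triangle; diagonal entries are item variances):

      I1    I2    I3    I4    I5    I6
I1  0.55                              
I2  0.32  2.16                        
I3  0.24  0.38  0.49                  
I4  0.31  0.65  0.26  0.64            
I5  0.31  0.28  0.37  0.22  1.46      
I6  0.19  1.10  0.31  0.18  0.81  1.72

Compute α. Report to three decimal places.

α = 0.754

Σσ²ᵢ = 0.55 + 2.16 + 0.49 + 0.64 + 1.46 + 1.72 = 7.02
Sum of off-diagonal covariances = 5.93
σ²_total = 7.02 + 2 × 5.93 = 18.88
α = (k/(k−1))·(1 − Σσ²ᵢ/σ²_total) = (6/5)·(1 − 7.02/18.88) = 0.754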